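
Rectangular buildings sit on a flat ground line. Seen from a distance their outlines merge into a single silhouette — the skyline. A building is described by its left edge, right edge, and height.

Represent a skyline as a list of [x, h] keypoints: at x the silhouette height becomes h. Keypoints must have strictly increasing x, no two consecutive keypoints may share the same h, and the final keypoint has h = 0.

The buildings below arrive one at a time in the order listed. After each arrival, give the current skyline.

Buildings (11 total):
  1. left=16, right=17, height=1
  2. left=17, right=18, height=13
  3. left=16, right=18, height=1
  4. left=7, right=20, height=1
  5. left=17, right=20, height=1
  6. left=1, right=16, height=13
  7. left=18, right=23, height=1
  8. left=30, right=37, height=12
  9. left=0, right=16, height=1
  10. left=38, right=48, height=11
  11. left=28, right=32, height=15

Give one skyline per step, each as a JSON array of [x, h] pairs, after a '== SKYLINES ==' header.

== SKYLINES ==
[[16,1],[17,0]]
[[16,1],[17,13],[18,0]]
[[16,1],[17,13],[18,0]]
[[7,1],[17,13],[18,1],[20,0]]
[[7,1],[17,13],[18,1],[20,0]]
[[1,13],[16,1],[17,13],[18,1],[20,0]]
[[1,13],[16,1],[17,13],[18,1],[23,0]]
[[1,13],[16,1],[17,13],[18,1],[23,0],[30,12],[37,0]]
[[0,1],[1,13],[16,1],[17,13],[18,1],[23,0],[30,12],[37,0]]
[[0,1],[1,13],[16,1],[17,13],[18,1],[23,0],[30,12],[37,0],[38,11],[48,0]]
[[0,1],[1,13],[16,1],[17,13],[18,1],[23,0],[28,15],[32,12],[37,0],[38,11],[48,0]]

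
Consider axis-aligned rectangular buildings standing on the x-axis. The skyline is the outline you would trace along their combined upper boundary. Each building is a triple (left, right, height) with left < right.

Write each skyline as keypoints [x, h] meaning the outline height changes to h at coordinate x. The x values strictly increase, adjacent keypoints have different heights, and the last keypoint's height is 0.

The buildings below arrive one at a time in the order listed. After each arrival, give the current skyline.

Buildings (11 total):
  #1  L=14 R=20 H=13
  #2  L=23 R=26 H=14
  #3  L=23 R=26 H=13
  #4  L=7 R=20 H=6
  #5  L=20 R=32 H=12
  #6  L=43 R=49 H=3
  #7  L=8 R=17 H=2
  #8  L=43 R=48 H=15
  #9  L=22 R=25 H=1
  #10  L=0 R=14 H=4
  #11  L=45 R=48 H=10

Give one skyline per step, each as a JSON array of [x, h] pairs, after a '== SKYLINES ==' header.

== SKYLINES ==
[[14,13],[20,0]]
[[14,13],[20,0],[23,14],[26,0]]
[[14,13],[20,0],[23,14],[26,0]]
[[7,6],[14,13],[20,0],[23,14],[26,0]]
[[7,6],[14,13],[20,12],[23,14],[26,12],[32,0]]
[[7,6],[14,13],[20,12],[23,14],[26,12],[32,0],[43,3],[49,0]]
[[7,6],[14,13],[20,12],[23,14],[26,12],[32,0],[43,3],[49,0]]
[[7,6],[14,13],[20,12],[23,14],[26,12],[32,0],[43,15],[48,3],[49,0]]
[[7,6],[14,13],[20,12],[23,14],[26,12],[32,0],[43,15],[48,3],[49,0]]
[[0,4],[7,6],[14,13],[20,12],[23,14],[26,12],[32,0],[43,15],[48,3],[49,0]]
[[0,4],[7,6],[14,13],[20,12],[23,14],[26,12],[32,0],[43,15],[48,3],[49,0]]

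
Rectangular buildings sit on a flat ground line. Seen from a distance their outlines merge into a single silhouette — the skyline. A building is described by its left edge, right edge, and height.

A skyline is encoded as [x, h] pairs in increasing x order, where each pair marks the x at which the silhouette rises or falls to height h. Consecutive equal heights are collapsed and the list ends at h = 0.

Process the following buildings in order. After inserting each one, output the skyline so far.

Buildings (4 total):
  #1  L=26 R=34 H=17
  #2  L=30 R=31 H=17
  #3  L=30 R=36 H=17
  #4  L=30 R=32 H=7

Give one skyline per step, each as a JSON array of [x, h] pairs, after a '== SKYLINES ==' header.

== SKYLINES ==
[[26,17],[34,0]]
[[26,17],[34,0]]
[[26,17],[36,0]]
[[26,17],[36,0]]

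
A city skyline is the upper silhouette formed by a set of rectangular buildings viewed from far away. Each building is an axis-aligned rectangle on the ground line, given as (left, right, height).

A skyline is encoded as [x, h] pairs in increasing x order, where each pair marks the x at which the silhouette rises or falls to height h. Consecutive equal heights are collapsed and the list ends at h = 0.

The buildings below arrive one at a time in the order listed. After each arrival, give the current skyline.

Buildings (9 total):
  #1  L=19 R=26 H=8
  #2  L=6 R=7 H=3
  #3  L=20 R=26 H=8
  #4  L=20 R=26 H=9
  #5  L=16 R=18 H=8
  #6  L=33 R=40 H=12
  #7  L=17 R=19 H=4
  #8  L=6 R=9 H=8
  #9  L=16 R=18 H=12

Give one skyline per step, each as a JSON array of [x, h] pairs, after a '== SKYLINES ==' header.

== SKYLINES ==
[[19,8],[26,0]]
[[6,3],[7,0],[19,8],[26,0]]
[[6,3],[7,0],[19,8],[26,0]]
[[6,3],[7,0],[19,8],[20,9],[26,0]]
[[6,3],[7,0],[16,8],[18,0],[19,8],[20,9],[26,0]]
[[6,3],[7,0],[16,8],[18,0],[19,8],[20,9],[26,0],[33,12],[40,0]]
[[6,3],[7,0],[16,8],[18,4],[19,8],[20,9],[26,0],[33,12],[40,0]]
[[6,8],[9,0],[16,8],[18,4],[19,8],[20,9],[26,0],[33,12],[40,0]]
[[6,8],[9,0],[16,12],[18,4],[19,8],[20,9],[26,0],[33,12],[40,0]]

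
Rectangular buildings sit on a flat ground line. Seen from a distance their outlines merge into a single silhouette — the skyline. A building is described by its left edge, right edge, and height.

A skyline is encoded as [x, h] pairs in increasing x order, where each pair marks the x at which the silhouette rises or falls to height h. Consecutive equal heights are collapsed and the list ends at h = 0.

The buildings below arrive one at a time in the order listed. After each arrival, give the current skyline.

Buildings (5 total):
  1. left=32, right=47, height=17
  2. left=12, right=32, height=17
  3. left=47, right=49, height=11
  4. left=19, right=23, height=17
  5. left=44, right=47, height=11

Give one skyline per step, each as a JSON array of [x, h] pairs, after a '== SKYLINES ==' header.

== SKYLINES ==
[[32,17],[47,0]]
[[12,17],[47,0]]
[[12,17],[47,11],[49,0]]
[[12,17],[47,11],[49,0]]
[[12,17],[47,11],[49,0]]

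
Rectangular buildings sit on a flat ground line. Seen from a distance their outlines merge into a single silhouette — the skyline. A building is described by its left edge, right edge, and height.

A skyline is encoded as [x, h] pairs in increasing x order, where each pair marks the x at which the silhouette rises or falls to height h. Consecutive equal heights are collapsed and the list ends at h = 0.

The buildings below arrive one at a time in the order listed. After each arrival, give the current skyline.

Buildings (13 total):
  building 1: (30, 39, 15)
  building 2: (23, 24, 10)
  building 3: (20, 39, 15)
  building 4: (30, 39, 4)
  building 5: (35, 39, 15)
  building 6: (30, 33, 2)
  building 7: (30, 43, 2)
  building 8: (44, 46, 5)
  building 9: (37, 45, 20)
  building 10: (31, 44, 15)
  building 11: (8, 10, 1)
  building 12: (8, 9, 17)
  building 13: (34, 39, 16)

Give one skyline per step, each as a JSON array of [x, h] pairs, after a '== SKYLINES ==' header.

== SKYLINES ==
[[30,15],[39,0]]
[[23,10],[24,0],[30,15],[39,0]]
[[20,15],[39,0]]
[[20,15],[39,0]]
[[20,15],[39,0]]
[[20,15],[39,0]]
[[20,15],[39,2],[43,0]]
[[20,15],[39,2],[43,0],[44,5],[46,0]]
[[20,15],[37,20],[45,5],[46,0]]
[[20,15],[37,20],[45,5],[46,0]]
[[8,1],[10,0],[20,15],[37,20],[45,5],[46,0]]
[[8,17],[9,1],[10,0],[20,15],[37,20],[45,5],[46,0]]
[[8,17],[9,1],[10,0],[20,15],[34,16],[37,20],[45,5],[46,0]]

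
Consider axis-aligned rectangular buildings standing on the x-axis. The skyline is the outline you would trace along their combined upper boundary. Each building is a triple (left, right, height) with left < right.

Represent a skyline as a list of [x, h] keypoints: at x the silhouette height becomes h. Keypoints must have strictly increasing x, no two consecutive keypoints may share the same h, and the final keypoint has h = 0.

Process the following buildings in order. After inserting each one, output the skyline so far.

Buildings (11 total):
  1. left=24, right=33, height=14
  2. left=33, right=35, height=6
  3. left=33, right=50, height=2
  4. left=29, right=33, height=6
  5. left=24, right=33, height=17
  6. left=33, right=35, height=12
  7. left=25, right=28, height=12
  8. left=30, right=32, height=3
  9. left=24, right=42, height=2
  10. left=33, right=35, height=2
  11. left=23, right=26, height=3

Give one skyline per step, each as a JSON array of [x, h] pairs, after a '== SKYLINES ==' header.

== SKYLINES ==
[[24,14],[33,0]]
[[24,14],[33,6],[35,0]]
[[24,14],[33,6],[35,2],[50,0]]
[[24,14],[33,6],[35,2],[50,0]]
[[24,17],[33,6],[35,2],[50,0]]
[[24,17],[33,12],[35,2],[50,0]]
[[24,17],[33,12],[35,2],[50,0]]
[[24,17],[33,12],[35,2],[50,0]]
[[24,17],[33,12],[35,2],[50,0]]
[[24,17],[33,12],[35,2],[50,0]]
[[23,3],[24,17],[33,12],[35,2],[50,0]]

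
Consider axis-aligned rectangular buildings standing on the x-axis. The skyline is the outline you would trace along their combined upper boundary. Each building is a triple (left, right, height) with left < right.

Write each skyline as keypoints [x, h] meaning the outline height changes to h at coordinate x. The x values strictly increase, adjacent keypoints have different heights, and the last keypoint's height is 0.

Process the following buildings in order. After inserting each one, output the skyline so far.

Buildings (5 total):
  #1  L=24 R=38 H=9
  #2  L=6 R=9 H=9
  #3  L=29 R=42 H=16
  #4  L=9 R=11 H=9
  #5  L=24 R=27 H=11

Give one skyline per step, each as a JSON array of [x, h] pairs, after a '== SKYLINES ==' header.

== SKYLINES ==
[[24,9],[38,0]]
[[6,9],[9,0],[24,9],[38,0]]
[[6,9],[9,0],[24,9],[29,16],[42,0]]
[[6,9],[11,0],[24,9],[29,16],[42,0]]
[[6,9],[11,0],[24,11],[27,9],[29,16],[42,0]]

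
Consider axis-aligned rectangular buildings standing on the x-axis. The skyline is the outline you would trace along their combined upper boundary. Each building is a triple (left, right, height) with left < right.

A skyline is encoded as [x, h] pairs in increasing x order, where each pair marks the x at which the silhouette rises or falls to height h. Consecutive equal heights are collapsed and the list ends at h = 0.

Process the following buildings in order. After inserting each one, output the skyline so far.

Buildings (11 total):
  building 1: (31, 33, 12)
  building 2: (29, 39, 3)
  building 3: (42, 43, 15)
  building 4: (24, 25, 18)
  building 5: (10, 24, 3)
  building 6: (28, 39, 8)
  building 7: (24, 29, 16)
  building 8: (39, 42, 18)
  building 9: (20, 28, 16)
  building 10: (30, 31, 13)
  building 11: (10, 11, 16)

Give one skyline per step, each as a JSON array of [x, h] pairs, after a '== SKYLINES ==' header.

== SKYLINES ==
[[31,12],[33,0]]
[[29,3],[31,12],[33,3],[39,0]]
[[29,3],[31,12],[33,3],[39,0],[42,15],[43,0]]
[[24,18],[25,0],[29,3],[31,12],[33,3],[39,0],[42,15],[43,0]]
[[10,3],[24,18],[25,0],[29,3],[31,12],[33,3],[39,0],[42,15],[43,0]]
[[10,3],[24,18],[25,0],[28,8],[31,12],[33,8],[39,0],[42,15],[43,0]]
[[10,3],[24,18],[25,16],[29,8],[31,12],[33,8],[39,0],[42,15],[43,0]]
[[10,3],[24,18],[25,16],[29,8],[31,12],[33,8],[39,18],[42,15],[43,0]]
[[10,3],[20,16],[24,18],[25,16],[29,8],[31,12],[33,8],[39,18],[42,15],[43,0]]
[[10,3],[20,16],[24,18],[25,16],[29,8],[30,13],[31,12],[33,8],[39,18],[42,15],[43,0]]
[[10,16],[11,3],[20,16],[24,18],[25,16],[29,8],[30,13],[31,12],[33,8],[39,18],[42,15],[43,0]]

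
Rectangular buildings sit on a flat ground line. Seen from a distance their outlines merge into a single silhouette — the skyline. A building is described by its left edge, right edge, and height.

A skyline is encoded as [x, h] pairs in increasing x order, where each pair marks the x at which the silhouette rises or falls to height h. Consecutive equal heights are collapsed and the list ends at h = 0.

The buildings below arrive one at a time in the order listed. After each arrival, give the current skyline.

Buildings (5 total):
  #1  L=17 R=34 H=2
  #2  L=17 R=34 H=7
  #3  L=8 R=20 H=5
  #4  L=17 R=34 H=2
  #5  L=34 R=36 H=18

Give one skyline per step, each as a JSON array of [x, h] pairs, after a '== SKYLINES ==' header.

== SKYLINES ==
[[17,2],[34,0]]
[[17,7],[34,0]]
[[8,5],[17,7],[34,0]]
[[8,5],[17,7],[34,0]]
[[8,5],[17,7],[34,18],[36,0]]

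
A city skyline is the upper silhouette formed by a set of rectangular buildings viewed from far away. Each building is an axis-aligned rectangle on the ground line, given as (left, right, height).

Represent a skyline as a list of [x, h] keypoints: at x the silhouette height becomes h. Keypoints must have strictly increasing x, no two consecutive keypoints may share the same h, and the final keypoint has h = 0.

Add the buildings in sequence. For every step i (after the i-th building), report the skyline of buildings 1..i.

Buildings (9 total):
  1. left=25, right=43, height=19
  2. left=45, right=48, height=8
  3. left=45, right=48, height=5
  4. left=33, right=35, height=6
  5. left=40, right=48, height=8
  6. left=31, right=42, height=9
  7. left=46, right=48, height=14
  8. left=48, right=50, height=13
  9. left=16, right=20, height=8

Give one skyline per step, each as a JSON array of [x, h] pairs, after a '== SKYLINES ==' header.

== SKYLINES ==
[[25,19],[43,0]]
[[25,19],[43,0],[45,8],[48,0]]
[[25,19],[43,0],[45,8],[48,0]]
[[25,19],[43,0],[45,8],[48,0]]
[[25,19],[43,8],[48,0]]
[[25,19],[43,8],[48,0]]
[[25,19],[43,8],[46,14],[48,0]]
[[25,19],[43,8],[46,14],[48,13],[50,0]]
[[16,8],[20,0],[25,19],[43,8],[46,14],[48,13],[50,0]]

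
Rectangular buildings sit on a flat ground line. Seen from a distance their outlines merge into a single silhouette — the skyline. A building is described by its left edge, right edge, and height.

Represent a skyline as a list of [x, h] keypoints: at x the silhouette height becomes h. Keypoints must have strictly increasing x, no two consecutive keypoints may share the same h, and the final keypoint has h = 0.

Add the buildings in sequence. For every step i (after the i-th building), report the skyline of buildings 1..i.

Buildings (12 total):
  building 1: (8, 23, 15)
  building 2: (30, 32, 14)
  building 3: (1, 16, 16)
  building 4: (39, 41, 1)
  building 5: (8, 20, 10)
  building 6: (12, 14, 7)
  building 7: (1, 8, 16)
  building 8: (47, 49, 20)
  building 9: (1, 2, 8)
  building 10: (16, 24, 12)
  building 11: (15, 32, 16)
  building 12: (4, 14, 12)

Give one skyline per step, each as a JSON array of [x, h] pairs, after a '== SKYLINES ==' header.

== SKYLINES ==
[[8,15],[23,0]]
[[8,15],[23,0],[30,14],[32,0]]
[[1,16],[16,15],[23,0],[30,14],[32,0]]
[[1,16],[16,15],[23,0],[30,14],[32,0],[39,1],[41,0]]
[[1,16],[16,15],[23,0],[30,14],[32,0],[39,1],[41,0]]
[[1,16],[16,15],[23,0],[30,14],[32,0],[39,1],[41,0]]
[[1,16],[16,15],[23,0],[30,14],[32,0],[39,1],[41,0]]
[[1,16],[16,15],[23,0],[30,14],[32,0],[39,1],[41,0],[47,20],[49,0]]
[[1,16],[16,15],[23,0],[30,14],[32,0],[39,1],[41,0],[47,20],[49,0]]
[[1,16],[16,15],[23,12],[24,0],[30,14],[32,0],[39,1],[41,0],[47,20],[49,0]]
[[1,16],[32,0],[39,1],[41,0],[47,20],[49,0]]
[[1,16],[32,0],[39,1],[41,0],[47,20],[49,0]]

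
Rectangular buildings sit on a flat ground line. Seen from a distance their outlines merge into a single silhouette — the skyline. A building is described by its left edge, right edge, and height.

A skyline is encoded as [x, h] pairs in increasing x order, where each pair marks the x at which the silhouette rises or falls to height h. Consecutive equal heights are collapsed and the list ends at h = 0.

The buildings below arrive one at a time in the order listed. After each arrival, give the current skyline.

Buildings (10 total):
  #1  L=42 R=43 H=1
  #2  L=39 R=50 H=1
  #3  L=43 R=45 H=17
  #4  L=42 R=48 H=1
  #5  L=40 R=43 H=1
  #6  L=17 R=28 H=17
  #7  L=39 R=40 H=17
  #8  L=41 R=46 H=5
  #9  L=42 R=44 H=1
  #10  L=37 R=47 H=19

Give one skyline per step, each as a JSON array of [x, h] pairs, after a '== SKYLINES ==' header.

== SKYLINES ==
[[42,1],[43,0]]
[[39,1],[50,0]]
[[39,1],[43,17],[45,1],[50,0]]
[[39,1],[43,17],[45,1],[50,0]]
[[39,1],[43,17],[45,1],[50,0]]
[[17,17],[28,0],[39,1],[43,17],[45,1],[50,0]]
[[17,17],[28,0],[39,17],[40,1],[43,17],[45,1],[50,0]]
[[17,17],[28,0],[39,17],[40,1],[41,5],[43,17],[45,5],[46,1],[50,0]]
[[17,17],[28,0],[39,17],[40,1],[41,5],[43,17],[45,5],[46,1],[50,0]]
[[17,17],[28,0],[37,19],[47,1],[50,0]]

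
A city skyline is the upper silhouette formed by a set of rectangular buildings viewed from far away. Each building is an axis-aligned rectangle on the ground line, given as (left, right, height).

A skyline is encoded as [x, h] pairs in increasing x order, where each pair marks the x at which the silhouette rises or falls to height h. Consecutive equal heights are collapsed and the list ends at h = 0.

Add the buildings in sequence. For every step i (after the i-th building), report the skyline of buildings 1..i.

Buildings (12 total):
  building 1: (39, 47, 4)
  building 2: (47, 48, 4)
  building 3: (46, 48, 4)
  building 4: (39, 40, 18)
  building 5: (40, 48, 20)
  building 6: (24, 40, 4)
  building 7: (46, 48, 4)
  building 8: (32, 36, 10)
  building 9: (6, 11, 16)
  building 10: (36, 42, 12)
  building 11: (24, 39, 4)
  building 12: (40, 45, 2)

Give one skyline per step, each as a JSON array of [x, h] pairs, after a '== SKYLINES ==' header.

== SKYLINES ==
[[39,4],[47,0]]
[[39,4],[48,0]]
[[39,4],[48,0]]
[[39,18],[40,4],[48,0]]
[[39,18],[40,20],[48,0]]
[[24,4],[39,18],[40,20],[48,0]]
[[24,4],[39,18],[40,20],[48,0]]
[[24,4],[32,10],[36,4],[39,18],[40,20],[48,0]]
[[6,16],[11,0],[24,4],[32,10],[36,4],[39,18],[40,20],[48,0]]
[[6,16],[11,0],[24,4],[32,10],[36,12],[39,18],[40,20],[48,0]]
[[6,16],[11,0],[24,4],[32,10],[36,12],[39,18],[40,20],[48,0]]
[[6,16],[11,0],[24,4],[32,10],[36,12],[39,18],[40,20],[48,0]]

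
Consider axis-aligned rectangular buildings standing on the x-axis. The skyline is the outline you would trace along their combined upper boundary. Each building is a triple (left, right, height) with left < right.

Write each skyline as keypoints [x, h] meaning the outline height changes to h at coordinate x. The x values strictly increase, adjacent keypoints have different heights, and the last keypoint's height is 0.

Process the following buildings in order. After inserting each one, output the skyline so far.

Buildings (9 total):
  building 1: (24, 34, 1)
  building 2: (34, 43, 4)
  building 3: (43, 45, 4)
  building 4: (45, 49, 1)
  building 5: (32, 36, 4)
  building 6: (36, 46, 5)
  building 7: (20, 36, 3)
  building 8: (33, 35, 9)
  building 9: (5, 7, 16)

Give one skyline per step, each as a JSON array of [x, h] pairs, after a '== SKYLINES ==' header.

== SKYLINES ==
[[24,1],[34,0]]
[[24,1],[34,4],[43,0]]
[[24,1],[34,4],[45,0]]
[[24,1],[34,4],[45,1],[49,0]]
[[24,1],[32,4],[45,1],[49,0]]
[[24,1],[32,4],[36,5],[46,1],[49,0]]
[[20,3],[32,4],[36,5],[46,1],[49,0]]
[[20,3],[32,4],[33,9],[35,4],[36,5],[46,1],[49,0]]
[[5,16],[7,0],[20,3],[32,4],[33,9],[35,4],[36,5],[46,1],[49,0]]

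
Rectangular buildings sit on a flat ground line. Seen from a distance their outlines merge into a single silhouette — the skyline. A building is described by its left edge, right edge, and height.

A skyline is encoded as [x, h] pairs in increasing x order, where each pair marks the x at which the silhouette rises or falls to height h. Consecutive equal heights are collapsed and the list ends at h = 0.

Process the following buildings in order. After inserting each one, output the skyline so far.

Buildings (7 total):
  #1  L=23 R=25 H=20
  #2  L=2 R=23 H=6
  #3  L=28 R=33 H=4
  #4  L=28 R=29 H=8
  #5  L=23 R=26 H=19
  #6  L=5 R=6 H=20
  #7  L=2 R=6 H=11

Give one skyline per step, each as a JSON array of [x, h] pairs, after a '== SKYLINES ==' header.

== SKYLINES ==
[[23,20],[25,0]]
[[2,6],[23,20],[25,0]]
[[2,6],[23,20],[25,0],[28,4],[33,0]]
[[2,6],[23,20],[25,0],[28,8],[29,4],[33,0]]
[[2,6],[23,20],[25,19],[26,0],[28,8],[29,4],[33,0]]
[[2,6],[5,20],[6,6],[23,20],[25,19],[26,0],[28,8],[29,4],[33,0]]
[[2,11],[5,20],[6,6],[23,20],[25,19],[26,0],[28,8],[29,4],[33,0]]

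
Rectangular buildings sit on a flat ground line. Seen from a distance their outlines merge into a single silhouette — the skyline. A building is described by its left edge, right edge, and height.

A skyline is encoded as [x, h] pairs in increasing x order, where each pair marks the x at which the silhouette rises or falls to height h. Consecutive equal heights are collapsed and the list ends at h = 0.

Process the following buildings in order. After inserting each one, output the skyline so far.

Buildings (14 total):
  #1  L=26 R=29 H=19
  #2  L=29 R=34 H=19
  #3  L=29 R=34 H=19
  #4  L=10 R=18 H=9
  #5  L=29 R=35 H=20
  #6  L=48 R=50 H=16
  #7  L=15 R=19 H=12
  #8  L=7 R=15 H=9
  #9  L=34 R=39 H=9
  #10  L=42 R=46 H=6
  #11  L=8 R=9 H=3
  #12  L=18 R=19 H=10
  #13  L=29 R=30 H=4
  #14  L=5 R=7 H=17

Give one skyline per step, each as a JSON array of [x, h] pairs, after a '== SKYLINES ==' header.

== SKYLINES ==
[[26,19],[29,0]]
[[26,19],[34,0]]
[[26,19],[34,0]]
[[10,9],[18,0],[26,19],[34,0]]
[[10,9],[18,0],[26,19],[29,20],[35,0]]
[[10,9],[18,0],[26,19],[29,20],[35,0],[48,16],[50,0]]
[[10,9],[15,12],[19,0],[26,19],[29,20],[35,0],[48,16],[50,0]]
[[7,9],[15,12],[19,0],[26,19],[29,20],[35,0],[48,16],[50,0]]
[[7,9],[15,12],[19,0],[26,19],[29,20],[35,9],[39,0],[48,16],[50,0]]
[[7,9],[15,12],[19,0],[26,19],[29,20],[35,9],[39,0],[42,6],[46,0],[48,16],[50,0]]
[[7,9],[15,12],[19,0],[26,19],[29,20],[35,9],[39,0],[42,6],[46,0],[48,16],[50,0]]
[[7,9],[15,12],[19,0],[26,19],[29,20],[35,9],[39,0],[42,6],[46,0],[48,16],[50,0]]
[[7,9],[15,12],[19,0],[26,19],[29,20],[35,9],[39,0],[42,6],[46,0],[48,16],[50,0]]
[[5,17],[7,9],[15,12],[19,0],[26,19],[29,20],[35,9],[39,0],[42,6],[46,0],[48,16],[50,0]]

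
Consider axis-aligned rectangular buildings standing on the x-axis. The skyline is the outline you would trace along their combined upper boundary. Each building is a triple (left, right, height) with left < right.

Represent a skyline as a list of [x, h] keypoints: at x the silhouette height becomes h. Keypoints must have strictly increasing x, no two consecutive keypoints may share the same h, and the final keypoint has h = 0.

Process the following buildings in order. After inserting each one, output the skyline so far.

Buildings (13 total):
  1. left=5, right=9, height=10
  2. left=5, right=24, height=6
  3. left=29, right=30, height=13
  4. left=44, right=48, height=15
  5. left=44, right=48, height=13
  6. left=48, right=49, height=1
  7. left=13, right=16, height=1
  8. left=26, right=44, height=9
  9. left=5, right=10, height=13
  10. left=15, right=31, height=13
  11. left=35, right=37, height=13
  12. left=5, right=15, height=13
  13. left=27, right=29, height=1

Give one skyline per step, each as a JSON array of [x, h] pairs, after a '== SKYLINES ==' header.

== SKYLINES ==
[[5,10],[9,0]]
[[5,10],[9,6],[24,0]]
[[5,10],[9,6],[24,0],[29,13],[30,0]]
[[5,10],[9,6],[24,0],[29,13],[30,0],[44,15],[48,0]]
[[5,10],[9,6],[24,0],[29,13],[30,0],[44,15],[48,0]]
[[5,10],[9,6],[24,0],[29,13],[30,0],[44,15],[48,1],[49,0]]
[[5,10],[9,6],[24,0],[29,13],[30,0],[44,15],[48,1],[49,0]]
[[5,10],[9,6],[24,0],[26,9],[29,13],[30,9],[44,15],[48,1],[49,0]]
[[5,13],[10,6],[24,0],[26,9],[29,13],[30,9],[44,15],[48,1],[49,0]]
[[5,13],[10,6],[15,13],[31,9],[44,15],[48,1],[49,0]]
[[5,13],[10,6],[15,13],[31,9],[35,13],[37,9],[44,15],[48,1],[49,0]]
[[5,13],[31,9],[35,13],[37,9],[44,15],[48,1],[49,0]]
[[5,13],[31,9],[35,13],[37,9],[44,15],[48,1],[49,0]]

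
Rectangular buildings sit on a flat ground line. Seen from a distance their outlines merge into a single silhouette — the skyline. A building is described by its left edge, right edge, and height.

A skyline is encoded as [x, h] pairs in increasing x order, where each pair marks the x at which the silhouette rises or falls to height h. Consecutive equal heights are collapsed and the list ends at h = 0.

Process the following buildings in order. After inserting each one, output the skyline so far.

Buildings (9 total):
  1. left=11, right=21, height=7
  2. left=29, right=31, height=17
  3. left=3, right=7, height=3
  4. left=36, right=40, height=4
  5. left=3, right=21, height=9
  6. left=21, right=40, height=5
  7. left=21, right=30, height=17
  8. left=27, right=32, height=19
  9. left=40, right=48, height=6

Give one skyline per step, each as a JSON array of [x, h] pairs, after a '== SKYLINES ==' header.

== SKYLINES ==
[[11,7],[21,0]]
[[11,7],[21,0],[29,17],[31,0]]
[[3,3],[7,0],[11,7],[21,0],[29,17],[31,0]]
[[3,3],[7,0],[11,7],[21,0],[29,17],[31,0],[36,4],[40,0]]
[[3,9],[21,0],[29,17],[31,0],[36,4],[40,0]]
[[3,9],[21,5],[29,17],[31,5],[40,0]]
[[3,9],[21,17],[31,5],[40,0]]
[[3,9],[21,17],[27,19],[32,5],[40,0]]
[[3,9],[21,17],[27,19],[32,5],[40,6],[48,0]]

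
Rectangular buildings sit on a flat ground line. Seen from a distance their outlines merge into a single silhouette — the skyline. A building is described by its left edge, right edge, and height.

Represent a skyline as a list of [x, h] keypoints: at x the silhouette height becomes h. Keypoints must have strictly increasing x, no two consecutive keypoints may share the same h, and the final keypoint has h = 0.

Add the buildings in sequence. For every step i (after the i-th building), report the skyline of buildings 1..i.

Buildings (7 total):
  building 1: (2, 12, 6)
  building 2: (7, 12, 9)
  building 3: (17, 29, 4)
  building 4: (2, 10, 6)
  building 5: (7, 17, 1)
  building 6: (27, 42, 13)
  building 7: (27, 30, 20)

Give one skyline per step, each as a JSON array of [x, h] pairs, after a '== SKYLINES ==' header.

== SKYLINES ==
[[2,6],[12,0]]
[[2,6],[7,9],[12,0]]
[[2,6],[7,9],[12,0],[17,4],[29,0]]
[[2,6],[7,9],[12,0],[17,4],[29,0]]
[[2,6],[7,9],[12,1],[17,4],[29,0]]
[[2,6],[7,9],[12,1],[17,4],[27,13],[42,0]]
[[2,6],[7,9],[12,1],[17,4],[27,20],[30,13],[42,0]]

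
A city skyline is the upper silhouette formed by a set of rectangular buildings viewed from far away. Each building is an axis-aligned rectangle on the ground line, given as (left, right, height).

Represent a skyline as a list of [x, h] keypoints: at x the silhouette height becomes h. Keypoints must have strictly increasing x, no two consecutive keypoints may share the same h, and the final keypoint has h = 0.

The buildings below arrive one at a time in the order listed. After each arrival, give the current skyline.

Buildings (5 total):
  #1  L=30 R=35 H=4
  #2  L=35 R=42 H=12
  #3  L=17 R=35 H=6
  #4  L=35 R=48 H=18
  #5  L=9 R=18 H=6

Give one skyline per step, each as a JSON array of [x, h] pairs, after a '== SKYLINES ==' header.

== SKYLINES ==
[[30,4],[35,0]]
[[30,4],[35,12],[42,0]]
[[17,6],[35,12],[42,0]]
[[17,6],[35,18],[48,0]]
[[9,6],[35,18],[48,0]]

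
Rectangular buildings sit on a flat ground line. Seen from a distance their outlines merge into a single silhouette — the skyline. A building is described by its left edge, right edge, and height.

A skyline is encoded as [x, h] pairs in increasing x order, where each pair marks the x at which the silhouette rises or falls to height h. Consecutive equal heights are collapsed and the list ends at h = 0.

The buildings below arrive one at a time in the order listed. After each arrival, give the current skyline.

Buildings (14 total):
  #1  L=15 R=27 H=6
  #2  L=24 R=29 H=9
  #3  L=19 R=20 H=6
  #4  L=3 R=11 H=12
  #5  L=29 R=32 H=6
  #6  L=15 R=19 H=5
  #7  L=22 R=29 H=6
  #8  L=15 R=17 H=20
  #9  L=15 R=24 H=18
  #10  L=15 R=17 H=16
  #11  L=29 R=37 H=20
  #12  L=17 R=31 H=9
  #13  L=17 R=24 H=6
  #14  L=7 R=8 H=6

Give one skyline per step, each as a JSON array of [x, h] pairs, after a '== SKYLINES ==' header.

== SKYLINES ==
[[15,6],[27,0]]
[[15,6],[24,9],[29,0]]
[[15,6],[24,9],[29,0]]
[[3,12],[11,0],[15,6],[24,9],[29,0]]
[[3,12],[11,0],[15,6],[24,9],[29,6],[32,0]]
[[3,12],[11,0],[15,6],[24,9],[29,6],[32,0]]
[[3,12],[11,0],[15,6],[24,9],[29,6],[32,0]]
[[3,12],[11,0],[15,20],[17,6],[24,9],[29,6],[32,0]]
[[3,12],[11,0],[15,20],[17,18],[24,9],[29,6],[32,0]]
[[3,12],[11,0],[15,20],[17,18],[24,9],[29,6],[32,0]]
[[3,12],[11,0],[15,20],[17,18],[24,9],[29,20],[37,0]]
[[3,12],[11,0],[15,20],[17,18],[24,9],[29,20],[37,0]]
[[3,12],[11,0],[15,20],[17,18],[24,9],[29,20],[37,0]]
[[3,12],[11,0],[15,20],[17,18],[24,9],[29,20],[37,0]]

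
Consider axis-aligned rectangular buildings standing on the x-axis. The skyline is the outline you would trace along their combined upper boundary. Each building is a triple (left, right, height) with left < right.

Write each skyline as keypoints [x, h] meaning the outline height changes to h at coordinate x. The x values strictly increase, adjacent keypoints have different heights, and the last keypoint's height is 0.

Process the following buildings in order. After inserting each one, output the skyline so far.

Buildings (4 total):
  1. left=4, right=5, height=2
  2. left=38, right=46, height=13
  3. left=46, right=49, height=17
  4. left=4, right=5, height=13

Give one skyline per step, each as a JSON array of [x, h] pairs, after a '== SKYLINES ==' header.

== SKYLINES ==
[[4,2],[5,0]]
[[4,2],[5,0],[38,13],[46,0]]
[[4,2],[5,0],[38,13],[46,17],[49,0]]
[[4,13],[5,0],[38,13],[46,17],[49,0]]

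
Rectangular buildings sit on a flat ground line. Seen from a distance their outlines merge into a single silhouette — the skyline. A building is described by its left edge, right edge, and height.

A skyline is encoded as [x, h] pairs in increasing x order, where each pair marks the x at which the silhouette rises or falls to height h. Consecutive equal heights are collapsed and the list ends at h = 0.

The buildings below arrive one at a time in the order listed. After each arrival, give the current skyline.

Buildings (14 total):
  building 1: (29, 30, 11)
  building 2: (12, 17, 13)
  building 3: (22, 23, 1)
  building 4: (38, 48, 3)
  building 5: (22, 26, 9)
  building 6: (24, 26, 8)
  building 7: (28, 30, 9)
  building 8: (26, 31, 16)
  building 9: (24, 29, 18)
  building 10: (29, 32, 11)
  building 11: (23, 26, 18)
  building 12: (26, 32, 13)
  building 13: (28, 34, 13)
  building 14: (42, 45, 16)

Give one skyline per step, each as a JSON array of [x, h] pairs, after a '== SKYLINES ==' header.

== SKYLINES ==
[[29,11],[30,0]]
[[12,13],[17,0],[29,11],[30,0]]
[[12,13],[17,0],[22,1],[23,0],[29,11],[30,0]]
[[12,13],[17,0],[22,1],[23,0],[29,11],[30,0],[38,3],[48,0]]
[[12,13],[17,0],[22,9],[26,0],[29,11],[30,0],[38,3],[48,0]]
[[12,13],[17,0],[22,9],[26,0],[29,11],[30,0],[38,3],[48,0]]
[[12,13],[17,0],[22,9],[26,0],[28,9],[29,11],[30,0],[38,3],[48,0]]
[[12,13],[17,0],[22,9],[26,16],[31,0],[38,3],[48,0]]
[[12,13],[17,0],[22,9],[24,18],[29,16],[31,0],[38,3],[48,0]]
[[12,13],[17,0],[22,9],[24,18],[29,16],[31,11],[32,0],[38,3],[48,0]]
[[12,13],[17,0],[22,9],[23,18],[29,16],[31,11],[32,0],[38,3],[48,0]]
[[12,13],[17,0],[22,9],[23,18],[29,16],[31,13],[32,0],[38,3],[48,0]]
[[12,13],[17,0],[22,9],[23,18],[29,16],[31,13],[34,0],[38,3],[48,0]]
[[12,13],[17,0],[22,9],[23,18],[29,16],[31,13],[34,0],[38,3],[42,16],[45,3],[48,0]]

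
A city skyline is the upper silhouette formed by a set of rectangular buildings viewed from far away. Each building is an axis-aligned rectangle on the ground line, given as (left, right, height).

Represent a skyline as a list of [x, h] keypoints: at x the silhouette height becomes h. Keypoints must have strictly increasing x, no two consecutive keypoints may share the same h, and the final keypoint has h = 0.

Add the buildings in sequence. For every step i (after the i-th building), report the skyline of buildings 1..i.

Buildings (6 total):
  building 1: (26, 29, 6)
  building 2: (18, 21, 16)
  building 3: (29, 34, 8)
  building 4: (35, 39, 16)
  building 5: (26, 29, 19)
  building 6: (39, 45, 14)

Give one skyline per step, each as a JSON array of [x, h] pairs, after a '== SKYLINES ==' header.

== SKYLINES ==
[[26,6],[29,0]]
[[18,16],[21,0],[26,6],[29,0]]
[[18,16],[21,0],[26,6],[29,8],[34,0]]
[[18,16],[21,0],[26,6],[29,8],[34,0],[35,16],[39,0]]
[[18,16],[21,0],[26,19],[29,8],[34,0],[35,16],[39,0]]
[[18,16],[21,0],[26,19],[29,8],[34,0],[35,16],[39,14],[45,0]]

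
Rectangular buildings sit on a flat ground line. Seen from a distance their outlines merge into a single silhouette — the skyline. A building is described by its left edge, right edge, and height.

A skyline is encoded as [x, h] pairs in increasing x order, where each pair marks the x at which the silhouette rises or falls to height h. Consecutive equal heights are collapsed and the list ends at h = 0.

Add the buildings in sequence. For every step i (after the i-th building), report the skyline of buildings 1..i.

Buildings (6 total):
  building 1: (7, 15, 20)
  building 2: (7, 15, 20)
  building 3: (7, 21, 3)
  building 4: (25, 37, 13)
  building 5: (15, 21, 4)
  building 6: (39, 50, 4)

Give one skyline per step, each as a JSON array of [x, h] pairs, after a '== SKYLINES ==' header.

== SKYLINES ==
[[7,20],[15,0]]
[[7,20],[15,0]]
[[7,20],[15,3],[21,0]]
[[7,20],[15,3],[21,0],[25,13],[37,0]]
[[7,20],[15,4],[21,0],[25,13],[37,0]]
[[7,20],[15,4],[21,0],[25,13],[37,0],[39,4],[50,0]]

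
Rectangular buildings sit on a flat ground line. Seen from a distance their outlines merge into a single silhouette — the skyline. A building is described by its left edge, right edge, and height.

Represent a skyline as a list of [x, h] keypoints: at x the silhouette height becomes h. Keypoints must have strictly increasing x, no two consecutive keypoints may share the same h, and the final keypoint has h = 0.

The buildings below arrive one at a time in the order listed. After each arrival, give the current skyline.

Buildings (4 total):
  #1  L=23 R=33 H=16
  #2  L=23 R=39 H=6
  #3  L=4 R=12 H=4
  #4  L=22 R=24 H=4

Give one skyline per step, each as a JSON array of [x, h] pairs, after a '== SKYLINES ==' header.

== SKYLINES ==
[[23,16],[33,0]]
[[23,16],[33,6],[39,0]]
[[4,4],[12,0],[23,16],[33,6],[39,0]]
[[4,4],[12,0],[22,4],[23,16],[33,6],[39,0]]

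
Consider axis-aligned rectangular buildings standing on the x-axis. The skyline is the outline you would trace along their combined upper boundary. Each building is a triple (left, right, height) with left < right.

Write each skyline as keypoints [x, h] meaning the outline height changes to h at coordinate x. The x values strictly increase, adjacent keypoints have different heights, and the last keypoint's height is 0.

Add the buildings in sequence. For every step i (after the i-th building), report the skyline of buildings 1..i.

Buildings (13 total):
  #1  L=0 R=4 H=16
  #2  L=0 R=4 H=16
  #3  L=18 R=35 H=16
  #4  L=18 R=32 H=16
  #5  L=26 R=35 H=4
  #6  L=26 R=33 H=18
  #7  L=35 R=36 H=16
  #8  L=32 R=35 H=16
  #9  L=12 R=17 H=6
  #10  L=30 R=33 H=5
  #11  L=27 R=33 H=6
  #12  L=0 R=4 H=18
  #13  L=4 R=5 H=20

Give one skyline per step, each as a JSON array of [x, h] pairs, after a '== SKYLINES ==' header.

== SKYLINES ==
[[0,16],[4,0]]
[[0,16],[4,0]]
[[0,16],[4,0],[18,16],[35,0]]
[[0,16],[4,0],[18,16],[35,0]]
[[0,16],[4,0],[18,16],[35,0]]
[[0,16],[4,0],[18,16],[26,18],[33,16],[35,0]]
[[0,16],[4,0],[18,16],[26,18],[33,16],[36,0]]
[[0,16],[4,0],[18,16],[26,18],[33,16],[36,0]]
[[0,16],[4,0],[12,6],[17,0],[18,16],[26,18],[33,16],[36,0]]
[[0,16],[4,0],[12,6],[17,0],[18,16],[26,18],[33,16],[36,0]]
[[0,16],[4,0],[12,6],[17,0],[18,16],[26,18],[33,16],[36,0]]
[[0,18],[4,0],[12,6],[17,0],[18,16],[26,18],[33,16],[36,0]]
[[0,18],[4,20],[5,0],[12,6],[17,0],[18,16],[26,18],[33,16],[36,0]]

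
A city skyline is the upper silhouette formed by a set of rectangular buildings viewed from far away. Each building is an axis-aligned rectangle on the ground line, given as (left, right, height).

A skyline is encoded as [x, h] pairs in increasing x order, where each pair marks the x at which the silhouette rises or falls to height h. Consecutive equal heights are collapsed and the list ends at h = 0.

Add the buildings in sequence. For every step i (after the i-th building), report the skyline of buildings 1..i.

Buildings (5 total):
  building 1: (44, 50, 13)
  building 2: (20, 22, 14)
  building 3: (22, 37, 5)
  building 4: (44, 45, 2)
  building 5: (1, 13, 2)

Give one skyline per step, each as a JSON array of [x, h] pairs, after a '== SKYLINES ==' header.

== SKYLINES ==
[[44,13],[50,0]]
[[20,14],[22,0],[44,13],[50,0]]
[[20,14],[22,5],[37,0],[44,13],[50,0]]
[[20,14],[22,5],[37,0],[44,13],[50,0]]
[[1,2],[13,0],[20,14],[22,5],[37,0],[44,13],[50,0]]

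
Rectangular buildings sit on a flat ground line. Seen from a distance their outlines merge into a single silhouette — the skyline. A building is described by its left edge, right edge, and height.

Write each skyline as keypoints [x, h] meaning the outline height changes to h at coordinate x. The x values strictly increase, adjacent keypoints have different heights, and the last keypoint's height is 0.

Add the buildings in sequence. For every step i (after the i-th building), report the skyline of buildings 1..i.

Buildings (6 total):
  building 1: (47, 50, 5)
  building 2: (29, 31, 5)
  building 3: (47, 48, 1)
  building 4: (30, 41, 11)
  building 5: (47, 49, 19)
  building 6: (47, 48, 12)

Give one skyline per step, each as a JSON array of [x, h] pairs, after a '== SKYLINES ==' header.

== SKYLINES ==
[[47,5],[50,0]]
[[29,5],[31,0],[47,5],[50,0]]
[[29,5],[31,0],[47,5],[50,0]]
[[29,5],[30,11],[41,0],[47,5],[50,0]]
[[29,5],[30,11],[41,0],[47,19],[49,5],[50,0]]
[[29,5],[30,11],[41,0],[47,19],[49,5],[50,0]]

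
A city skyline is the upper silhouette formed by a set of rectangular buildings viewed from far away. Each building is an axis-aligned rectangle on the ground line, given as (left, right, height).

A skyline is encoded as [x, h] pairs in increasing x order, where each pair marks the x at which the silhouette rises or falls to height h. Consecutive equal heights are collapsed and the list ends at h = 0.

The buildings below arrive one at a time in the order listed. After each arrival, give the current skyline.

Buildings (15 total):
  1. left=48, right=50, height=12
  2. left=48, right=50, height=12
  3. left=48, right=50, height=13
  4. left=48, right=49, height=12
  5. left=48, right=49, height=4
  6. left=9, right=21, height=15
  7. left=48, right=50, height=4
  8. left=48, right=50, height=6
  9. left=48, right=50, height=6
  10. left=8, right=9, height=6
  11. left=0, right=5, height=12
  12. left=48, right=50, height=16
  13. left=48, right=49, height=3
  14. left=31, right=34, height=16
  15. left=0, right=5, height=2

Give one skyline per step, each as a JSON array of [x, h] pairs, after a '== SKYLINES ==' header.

== SKYLINES ==
[[48,12],[50,0]]
[[48,12],[50,0]]
[[48,13],[50,0]]
[[48,13],[50,0]]
[[48,13],[50,0]]
[[9,15],[21,0],[48,13],[50,0]]
[[9,15],[21,0],[48,13],[50,0]]
[[9,15],[21,0],[48,13],[50,0]]
[[9,15],[21,0],[48,13],[50,0]]
[[8,6],[9,15],[21,0],[48,13],[50,0]]
[[0,12],[5,0],[8,6],[9,15],[21,0],[48,13],[50,0]]
[[0,12],[5,0],[8,6],[9,15],[21,0],[48,16],[50,0]]
[[0,12],[5,0],[8,6],[9,15],[21,0],[48,16],[50,0]]
[[0,12],[5,0],[8,6],[9,15],[21,0],[31,16],[34,0],[48,16],[50,0]]
[[0,12],[5,0],[8,6],[9,15],[21,0],[31,16],[34,0],[48,16],[50,0]]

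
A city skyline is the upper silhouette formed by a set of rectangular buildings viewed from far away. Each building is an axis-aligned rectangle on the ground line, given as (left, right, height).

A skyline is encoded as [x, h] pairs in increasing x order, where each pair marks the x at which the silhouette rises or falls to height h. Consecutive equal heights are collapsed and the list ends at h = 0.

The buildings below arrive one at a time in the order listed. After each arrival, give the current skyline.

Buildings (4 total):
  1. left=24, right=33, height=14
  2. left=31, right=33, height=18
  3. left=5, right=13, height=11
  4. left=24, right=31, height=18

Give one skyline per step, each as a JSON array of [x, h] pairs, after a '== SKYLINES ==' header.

== SKYLINES ==
[[24,14],[33,0]]
[[24,14],[31,18],[33,0]]
[[5,11],[13,0],[24,14],[31,18],[33,0]]
[[5,11],[13,0],[24,18],[33,0]]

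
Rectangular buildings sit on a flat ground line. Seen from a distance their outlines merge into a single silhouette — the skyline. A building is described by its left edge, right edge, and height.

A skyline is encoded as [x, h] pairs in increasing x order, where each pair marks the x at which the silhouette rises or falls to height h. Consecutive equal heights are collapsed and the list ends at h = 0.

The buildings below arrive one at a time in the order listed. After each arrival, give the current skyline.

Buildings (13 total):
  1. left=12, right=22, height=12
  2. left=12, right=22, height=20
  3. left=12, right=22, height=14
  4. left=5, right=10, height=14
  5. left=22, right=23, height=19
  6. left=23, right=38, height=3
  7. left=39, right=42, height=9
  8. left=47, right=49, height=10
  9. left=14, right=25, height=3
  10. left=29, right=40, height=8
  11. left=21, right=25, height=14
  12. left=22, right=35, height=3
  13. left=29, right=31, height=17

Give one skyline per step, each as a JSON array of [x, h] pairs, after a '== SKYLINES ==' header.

== SKYLINES ==
[[12,12],[22,0]]
[[12,20],[22,0]]
[[12,20],[22,0]]
[[5,14],[10,0],[12,20],[22,0]]
[[5,14],[10,0],[12,20],[22,19],[23,0]]
[[5,14],[10,0],[12,20],[22,19],[23,3],[38,0]]
[[5,14],[10,0],[12,20],[22,19],[23,3],[38,0],[39,9],[42,0]]
[[5,14],[10,0],[12,20],[22,19],[23,3],[38,0],[39,9],[42,0],[47,10],[49,0]]
[[5,14],[10,0],[12,20],[22,19],[23,3],[38,0],[39,9],[42,0],[47,10],[49,0]]
[[5,14],[10,0],[12,20],[22,19],[23,3],[29,8],[39,9],[42,0],[47,10],[49,0]]
[[5,14],[10,0],[12,20],[22,19],[23,14],[25,3],[29,8],[39,9],[42,0],[47,10],[49,0]]
[[5,14],[10,0],[12,20],[22,19],[23,14],[25,3],[29,8],[39,9],[42,0],[47,10],[49,0]]
[[5,14],[10,0],[12,20],[22,19],[23,14],[25,3],[29,17],[31,8],[39,9],[42,0],[47,10],[49,0]]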